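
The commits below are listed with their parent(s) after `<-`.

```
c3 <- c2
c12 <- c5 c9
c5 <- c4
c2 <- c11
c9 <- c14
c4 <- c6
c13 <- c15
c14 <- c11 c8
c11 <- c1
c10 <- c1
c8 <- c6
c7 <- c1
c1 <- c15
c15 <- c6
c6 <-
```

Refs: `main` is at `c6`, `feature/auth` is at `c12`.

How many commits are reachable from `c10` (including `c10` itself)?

Walking parent pointers from c10: reachable set = {c1, c10, c15, c6}.
That is 4 commits.

4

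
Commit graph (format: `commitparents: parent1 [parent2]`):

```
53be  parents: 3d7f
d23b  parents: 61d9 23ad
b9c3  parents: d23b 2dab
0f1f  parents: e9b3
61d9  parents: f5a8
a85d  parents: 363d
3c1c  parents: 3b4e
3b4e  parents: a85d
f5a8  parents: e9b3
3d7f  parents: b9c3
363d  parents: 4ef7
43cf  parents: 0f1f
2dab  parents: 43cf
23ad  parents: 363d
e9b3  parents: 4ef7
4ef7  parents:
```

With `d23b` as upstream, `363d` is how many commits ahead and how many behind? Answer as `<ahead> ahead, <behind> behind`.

Reachable from 363d: {363d, 4ef7}.
Reachable from d23b: {23ad, 363d, 4ef7, 61d9, d23b, e9b3, f5a8}.
Only in 363d's history (ahead): {} — 0.
Only in d23b's history (behind): {23ad, 61d9, d23b, e9b3, f5a8} — 5.

0 ahead, 5 behind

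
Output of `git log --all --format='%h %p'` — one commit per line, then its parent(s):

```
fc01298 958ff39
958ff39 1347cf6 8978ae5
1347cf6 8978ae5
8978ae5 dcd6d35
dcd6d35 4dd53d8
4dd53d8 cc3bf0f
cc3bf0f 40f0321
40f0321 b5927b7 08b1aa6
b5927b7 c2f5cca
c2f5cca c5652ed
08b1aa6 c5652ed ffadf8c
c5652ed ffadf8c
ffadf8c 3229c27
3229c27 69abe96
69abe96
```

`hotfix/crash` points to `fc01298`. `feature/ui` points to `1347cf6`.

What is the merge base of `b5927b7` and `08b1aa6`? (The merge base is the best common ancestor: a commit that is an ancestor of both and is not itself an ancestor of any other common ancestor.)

Ancestors of b5927b7: {3229c27, 69abe96, b5927b7, c2f5cca, c5652ed, ffadf8c}.
Ancestors of 08b1aa6: {08b1aa6, 3229c27, 69abe96, c5652ed, ffadf8c}.
Common ancestors: {3229c27, 69abe96, c5652ed, ffadf8c}.
Among these, c5652ed is not an ancestor of any other common ancestor — it is the merge base.

c5652ed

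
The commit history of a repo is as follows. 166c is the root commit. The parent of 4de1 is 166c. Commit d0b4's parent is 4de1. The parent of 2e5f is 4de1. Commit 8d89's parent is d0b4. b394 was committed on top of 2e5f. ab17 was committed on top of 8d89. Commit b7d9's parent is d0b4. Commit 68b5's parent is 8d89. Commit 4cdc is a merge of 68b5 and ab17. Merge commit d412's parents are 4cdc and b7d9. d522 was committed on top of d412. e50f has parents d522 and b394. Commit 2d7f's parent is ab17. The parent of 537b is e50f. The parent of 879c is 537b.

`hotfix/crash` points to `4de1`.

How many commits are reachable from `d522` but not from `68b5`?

5

Reachable from d522: {166c, 4cdc, 4de1, 68b5, 8d89, ab17, b7d9, d0b4, d412, d522}.
Reachable from 68b5: {166c, 4de1, 68b5, 8d89, d0b4}.
In d522's history but not 68b5's: {4cdc, ab17, b7d9, d412, d522} — 5 commits.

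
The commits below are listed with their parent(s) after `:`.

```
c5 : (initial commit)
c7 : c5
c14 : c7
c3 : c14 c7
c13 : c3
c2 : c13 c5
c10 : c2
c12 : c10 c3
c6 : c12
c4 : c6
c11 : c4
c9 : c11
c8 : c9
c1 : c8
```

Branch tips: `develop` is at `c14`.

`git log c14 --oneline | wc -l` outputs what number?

Walking parent pointers from c14: reachable set = {c14, c5, c7}.
That is 3 commits.

3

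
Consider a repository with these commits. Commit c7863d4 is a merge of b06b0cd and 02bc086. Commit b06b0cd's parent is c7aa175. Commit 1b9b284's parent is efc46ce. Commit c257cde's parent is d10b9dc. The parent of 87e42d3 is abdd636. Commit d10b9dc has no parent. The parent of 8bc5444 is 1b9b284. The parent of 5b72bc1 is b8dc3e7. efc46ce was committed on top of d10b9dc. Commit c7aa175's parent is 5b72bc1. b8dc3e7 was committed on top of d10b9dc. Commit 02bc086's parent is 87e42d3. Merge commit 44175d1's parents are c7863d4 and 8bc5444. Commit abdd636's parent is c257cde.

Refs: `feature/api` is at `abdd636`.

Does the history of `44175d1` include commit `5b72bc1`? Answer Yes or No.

Yes

Ancestors of 44175d1 (commits reachable by following parents): {02bc086, 1b9b284, 44175d1, 5b72bc1, 87e42d3, 8bc5444, abdd636, b06b0cd, b8dc3e7, c257cde, c7863d4, c7aa175, d10b9dc, efc46ce}.
5b72bc1 is in that set, so it is an ancestor of 44175d1.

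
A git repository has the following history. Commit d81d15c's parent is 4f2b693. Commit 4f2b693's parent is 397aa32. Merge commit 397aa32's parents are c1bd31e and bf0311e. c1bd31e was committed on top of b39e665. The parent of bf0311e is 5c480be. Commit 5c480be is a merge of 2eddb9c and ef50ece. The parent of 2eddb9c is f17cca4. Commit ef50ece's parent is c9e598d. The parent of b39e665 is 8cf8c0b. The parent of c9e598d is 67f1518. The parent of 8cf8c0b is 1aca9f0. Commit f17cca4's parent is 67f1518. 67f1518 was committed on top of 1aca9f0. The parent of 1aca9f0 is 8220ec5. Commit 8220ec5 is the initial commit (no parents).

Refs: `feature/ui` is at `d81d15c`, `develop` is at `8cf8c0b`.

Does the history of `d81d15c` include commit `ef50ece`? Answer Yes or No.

Ancestors of d81d15c (commits reachable by following parents): {1aca9f0, 2eddb9c, 397aa32, 4f2b693, 5c480be, 67f1518, 8220ec5, 8cf8c0b, b39e665, bf0311e, c1bd31e, c9e598d, d81d15c, ef50ece, f17cca4}.
ef50ece is in that set, so it is an ancestor of d81d15c.

Yes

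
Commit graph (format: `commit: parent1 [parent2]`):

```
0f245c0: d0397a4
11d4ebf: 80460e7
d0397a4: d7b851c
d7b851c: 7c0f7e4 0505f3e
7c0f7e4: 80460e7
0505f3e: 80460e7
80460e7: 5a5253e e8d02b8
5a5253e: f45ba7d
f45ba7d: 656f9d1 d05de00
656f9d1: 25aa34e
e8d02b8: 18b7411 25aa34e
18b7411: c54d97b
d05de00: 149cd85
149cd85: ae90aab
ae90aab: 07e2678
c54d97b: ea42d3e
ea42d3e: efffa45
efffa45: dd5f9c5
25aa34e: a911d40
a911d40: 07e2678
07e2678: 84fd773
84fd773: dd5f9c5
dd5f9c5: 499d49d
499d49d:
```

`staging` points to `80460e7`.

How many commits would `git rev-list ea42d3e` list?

4

Walking parent pointers from ea42d3e: reachable set = {499d49d, dd5f9c5, ea42d3e, efffa45}.
That is 4 commits.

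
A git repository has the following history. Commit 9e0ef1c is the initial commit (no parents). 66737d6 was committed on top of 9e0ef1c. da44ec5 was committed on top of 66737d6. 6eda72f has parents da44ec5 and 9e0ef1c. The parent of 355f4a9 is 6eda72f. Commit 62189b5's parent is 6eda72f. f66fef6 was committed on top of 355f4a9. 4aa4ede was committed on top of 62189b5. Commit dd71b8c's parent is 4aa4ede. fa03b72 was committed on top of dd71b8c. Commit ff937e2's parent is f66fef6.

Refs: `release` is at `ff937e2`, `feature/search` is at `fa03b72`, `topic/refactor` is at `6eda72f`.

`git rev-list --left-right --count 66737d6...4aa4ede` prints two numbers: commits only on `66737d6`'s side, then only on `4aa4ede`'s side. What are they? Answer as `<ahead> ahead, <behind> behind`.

0 ahead, 4 behind

Reachable from 66737d6: {66737d6, 9e0ef1c}.
Reachable from 4aa4ede: {4aa4ede, 62189b5, 66737d6, 6eda72f, 9e0ef1c, da44ec5}.
Only in 66737d6's history (ahead): {} — 0.
Only in 4aa4ede's history (behind): {4aa4ede, 62189b5, 6eda72f, da44ec5} — 4.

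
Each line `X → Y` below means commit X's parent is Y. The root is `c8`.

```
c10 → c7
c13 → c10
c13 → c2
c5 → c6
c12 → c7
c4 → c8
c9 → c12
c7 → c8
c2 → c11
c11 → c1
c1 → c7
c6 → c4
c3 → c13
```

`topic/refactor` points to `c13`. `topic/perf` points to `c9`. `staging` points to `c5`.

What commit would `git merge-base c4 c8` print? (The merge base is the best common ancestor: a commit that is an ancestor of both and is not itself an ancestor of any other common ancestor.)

c8

Ancestors of c4: {c4, c8}.
Ancestors of c8: {c8}.
Common ancestors: {c8}.
The only common ancestor is c8, so it is the merge base.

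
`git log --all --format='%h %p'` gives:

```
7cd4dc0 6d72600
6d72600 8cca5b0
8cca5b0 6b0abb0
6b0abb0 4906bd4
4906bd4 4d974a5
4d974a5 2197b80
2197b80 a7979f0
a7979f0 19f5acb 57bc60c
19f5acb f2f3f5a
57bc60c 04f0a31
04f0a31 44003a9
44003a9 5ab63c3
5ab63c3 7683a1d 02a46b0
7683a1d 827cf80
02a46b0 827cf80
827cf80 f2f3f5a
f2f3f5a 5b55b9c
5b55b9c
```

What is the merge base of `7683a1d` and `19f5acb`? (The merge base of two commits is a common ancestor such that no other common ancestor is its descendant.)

Ancestors of 7683a1d: {5b55b9c, 7683a1d, 827cf80, f2f3f5a}.
Ancestors of 19f5acb: {19f5acb, 5b55b9c, f2f3f5a}.
Common ancestors: {5b55b9c, f2f3f5a}.
Among these, f2f3f5a is not an ancestor of any other common ancestor — it is the merge base.

f2f3f5a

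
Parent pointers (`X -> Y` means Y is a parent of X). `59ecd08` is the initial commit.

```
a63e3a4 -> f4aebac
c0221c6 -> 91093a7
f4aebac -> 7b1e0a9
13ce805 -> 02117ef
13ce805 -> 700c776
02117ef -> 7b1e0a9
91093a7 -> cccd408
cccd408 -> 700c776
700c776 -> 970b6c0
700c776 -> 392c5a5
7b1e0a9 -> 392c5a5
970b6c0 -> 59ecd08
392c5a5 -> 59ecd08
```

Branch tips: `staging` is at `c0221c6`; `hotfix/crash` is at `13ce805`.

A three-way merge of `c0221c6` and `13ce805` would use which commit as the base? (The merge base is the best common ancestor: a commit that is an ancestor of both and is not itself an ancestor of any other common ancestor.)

700c776

Ancestors of c0221c6: {392c5a5, 59ecd08, 700c776, 91093a7, 970b6c0, c0221c6, cccd408}.
Ancestors of 13ce805: {02117ef, 13ce805, 392c5a5, 59ecd08, 700c776, 7b1e0a9, 970b6c0}.
Common ancestors: {392c5a5, 59ecd08, 700c776, 970b6c0}.
Among these, 700c776 is not an ancestor of any other common ancestor — it is the merge base.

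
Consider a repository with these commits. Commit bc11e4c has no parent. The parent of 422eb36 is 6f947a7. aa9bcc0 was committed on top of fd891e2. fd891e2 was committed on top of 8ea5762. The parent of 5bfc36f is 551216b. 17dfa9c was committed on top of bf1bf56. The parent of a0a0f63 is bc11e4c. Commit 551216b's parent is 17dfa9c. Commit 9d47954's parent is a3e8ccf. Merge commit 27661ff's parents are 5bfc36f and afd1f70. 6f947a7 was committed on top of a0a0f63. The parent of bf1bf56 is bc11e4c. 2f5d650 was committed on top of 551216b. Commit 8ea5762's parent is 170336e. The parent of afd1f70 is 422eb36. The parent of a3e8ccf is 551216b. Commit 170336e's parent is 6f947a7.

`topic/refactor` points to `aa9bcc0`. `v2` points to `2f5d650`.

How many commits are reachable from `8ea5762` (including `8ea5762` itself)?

5

Walking parent pointers from 8ea5762: reachable set = {170336e, 6f947a7, 8ea5762, a0a0f63, bc11e4c}.
That is 5 commits.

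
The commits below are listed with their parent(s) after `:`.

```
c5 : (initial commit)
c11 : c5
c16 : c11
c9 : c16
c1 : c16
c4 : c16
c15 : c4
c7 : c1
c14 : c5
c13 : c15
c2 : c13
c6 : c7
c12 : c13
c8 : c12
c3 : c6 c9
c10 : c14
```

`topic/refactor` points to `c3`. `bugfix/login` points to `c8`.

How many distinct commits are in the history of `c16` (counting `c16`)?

3

Walking parent pointers from c16: reachable set = {c11, c16, c5}.
That is 3 commits.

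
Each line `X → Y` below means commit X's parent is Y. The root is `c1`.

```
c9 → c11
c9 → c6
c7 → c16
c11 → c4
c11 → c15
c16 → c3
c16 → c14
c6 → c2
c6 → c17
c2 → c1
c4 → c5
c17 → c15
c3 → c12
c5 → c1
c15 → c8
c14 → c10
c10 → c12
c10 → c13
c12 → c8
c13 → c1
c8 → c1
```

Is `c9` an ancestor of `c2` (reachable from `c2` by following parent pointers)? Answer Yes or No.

No

Ancestors of c2: {c1, c2}.
c9 is not in that set, so it is not an ancestor of c2.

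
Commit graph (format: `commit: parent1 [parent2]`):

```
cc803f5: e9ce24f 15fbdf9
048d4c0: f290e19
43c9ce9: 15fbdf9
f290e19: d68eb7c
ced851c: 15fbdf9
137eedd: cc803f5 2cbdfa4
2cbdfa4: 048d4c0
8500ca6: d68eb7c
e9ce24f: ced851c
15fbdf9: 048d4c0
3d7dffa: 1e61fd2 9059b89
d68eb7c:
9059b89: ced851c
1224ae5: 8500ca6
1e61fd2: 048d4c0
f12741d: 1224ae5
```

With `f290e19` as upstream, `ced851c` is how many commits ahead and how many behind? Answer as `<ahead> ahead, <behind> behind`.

3 ahead, 0 behind

Reachable from ced851c: {048d4c0, 15fbdf9, ced851c, d68eb7c, f290e19}.
Reachable from f290e19: {d68eb7c, f290e19}.
Only in ced851c's history (ahead): {048d4c0, 15fbdf9, ced851c} — 3.
Only in f290e19's history (behind): {} — 0.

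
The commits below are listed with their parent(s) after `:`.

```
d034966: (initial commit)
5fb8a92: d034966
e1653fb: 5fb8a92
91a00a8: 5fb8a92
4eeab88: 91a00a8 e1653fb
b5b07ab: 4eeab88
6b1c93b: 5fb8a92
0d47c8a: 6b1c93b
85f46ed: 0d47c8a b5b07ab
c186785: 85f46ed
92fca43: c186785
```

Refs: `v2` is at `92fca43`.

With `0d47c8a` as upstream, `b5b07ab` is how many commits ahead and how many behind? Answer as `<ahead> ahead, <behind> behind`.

4 ahead, 2 behind

Reachable from b5b07ab: {4eeab88, 5fb8a92, 91a00a8, b5b07ab, d034966, e1653fb}.
Reachable from 0d47c8a: {0d47c8a, 5fb8a92, 6b1c93b, d034966}.
Only in b5b07ab's history (ahead): {4eeab88, 91a00a8, b5b07ab, e1653fb} — 4.
Only in 0d47c8a's history (behind): {0d47c8a, 6b1c93b} — 2.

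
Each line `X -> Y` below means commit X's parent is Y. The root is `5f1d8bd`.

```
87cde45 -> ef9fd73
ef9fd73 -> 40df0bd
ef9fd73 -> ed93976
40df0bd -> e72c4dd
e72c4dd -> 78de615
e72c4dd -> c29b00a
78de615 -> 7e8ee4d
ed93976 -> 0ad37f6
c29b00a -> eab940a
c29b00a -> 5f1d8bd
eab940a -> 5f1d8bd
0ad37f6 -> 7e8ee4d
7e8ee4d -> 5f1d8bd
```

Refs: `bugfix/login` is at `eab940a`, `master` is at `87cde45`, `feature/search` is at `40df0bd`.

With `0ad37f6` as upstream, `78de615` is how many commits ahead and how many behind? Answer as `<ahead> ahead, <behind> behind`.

Reachable from 78de615: {5f1d8bd, 78de615, 7e8ee4d}.
Reachable from 0ad37f6: {0ad37f6, 5f1d8bd, 7e8ee4d}.
Only in 78de615's history (ahead): {78de615} — 1.
Only in 0ad37f6's history (behind): {0ad37f6} — 1.

1 ahead, 1 behind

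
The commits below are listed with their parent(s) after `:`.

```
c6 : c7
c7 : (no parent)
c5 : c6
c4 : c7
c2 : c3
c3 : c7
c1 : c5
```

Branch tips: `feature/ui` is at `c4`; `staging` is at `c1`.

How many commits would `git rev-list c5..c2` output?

Reachable from c2: {c2, c3, c7}.
Reachable from c5: {c5, c6, c7}.
In c2's history but not c5's: {c2, c3} — 2 commits.

2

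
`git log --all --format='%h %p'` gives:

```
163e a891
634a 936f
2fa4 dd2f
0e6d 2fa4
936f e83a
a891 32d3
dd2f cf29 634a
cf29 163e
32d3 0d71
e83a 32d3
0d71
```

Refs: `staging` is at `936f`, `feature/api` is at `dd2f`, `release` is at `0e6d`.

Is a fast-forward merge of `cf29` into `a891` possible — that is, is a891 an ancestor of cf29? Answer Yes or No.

Yes

A fast-forward from a891 to cf29 is possible iff a891 is an ancestor of cf29.
Ancestors of cf29: {0d71, 163e, 32d3, a891, cf29}.
a891 is among them, so fast-forward is possible.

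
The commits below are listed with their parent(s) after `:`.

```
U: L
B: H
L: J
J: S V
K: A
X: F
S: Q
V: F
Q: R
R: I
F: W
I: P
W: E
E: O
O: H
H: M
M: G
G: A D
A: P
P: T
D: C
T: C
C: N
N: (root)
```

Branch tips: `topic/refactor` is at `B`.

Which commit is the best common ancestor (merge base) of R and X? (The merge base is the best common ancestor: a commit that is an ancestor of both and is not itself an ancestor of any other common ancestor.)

Ancestors of R: {C, I, N, P, R, T}.
Ancestors of X: {A, C, D, E, F, G, H, M, N, O, P, T, W, X}.
Common ancestors: {C, N, P, T}.
Among these, P is not an ancestor of any other common ancestor — it is the merge base.

P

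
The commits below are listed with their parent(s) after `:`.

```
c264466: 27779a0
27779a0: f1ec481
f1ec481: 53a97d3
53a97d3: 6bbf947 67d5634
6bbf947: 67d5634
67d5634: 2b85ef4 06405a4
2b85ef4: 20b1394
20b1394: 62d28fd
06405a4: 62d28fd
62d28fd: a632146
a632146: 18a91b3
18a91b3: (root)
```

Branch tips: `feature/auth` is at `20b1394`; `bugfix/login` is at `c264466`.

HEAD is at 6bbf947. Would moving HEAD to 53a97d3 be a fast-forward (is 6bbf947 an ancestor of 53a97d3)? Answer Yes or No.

A fast-forward from 6bbf947 to 53a97d3 is possible iff 6bbf947 is an ancestor of 53a97d3.
Ancestors of 53a97d3: {06405a4, 18a91b3, 20b1394, 2b85ef4, 53a97d3, 62d28fd, 67d5634, 6bbf947, a632146}.
6bbf947 is among them, so fast-forward is possible.

Yes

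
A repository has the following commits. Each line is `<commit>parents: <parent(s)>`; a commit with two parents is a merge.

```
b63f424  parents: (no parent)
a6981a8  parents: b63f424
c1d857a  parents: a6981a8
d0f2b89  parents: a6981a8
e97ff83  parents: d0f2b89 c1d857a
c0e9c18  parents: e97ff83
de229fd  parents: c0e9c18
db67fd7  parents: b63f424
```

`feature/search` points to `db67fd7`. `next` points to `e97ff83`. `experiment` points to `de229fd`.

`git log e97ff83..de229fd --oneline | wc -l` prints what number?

2

Reachable from de229fd: {a6981a8, b63f424, c0e9c18, c1d857a, d0f2b89, de229fd, e97ff83}.
Reachable from e97ff83: {a6981a8, b63f424, c1d857a, d0f2b89, e97ff83}.
In de229fd's history but not e97ff83's: {c0e9c18, de229fd} — 2 commits.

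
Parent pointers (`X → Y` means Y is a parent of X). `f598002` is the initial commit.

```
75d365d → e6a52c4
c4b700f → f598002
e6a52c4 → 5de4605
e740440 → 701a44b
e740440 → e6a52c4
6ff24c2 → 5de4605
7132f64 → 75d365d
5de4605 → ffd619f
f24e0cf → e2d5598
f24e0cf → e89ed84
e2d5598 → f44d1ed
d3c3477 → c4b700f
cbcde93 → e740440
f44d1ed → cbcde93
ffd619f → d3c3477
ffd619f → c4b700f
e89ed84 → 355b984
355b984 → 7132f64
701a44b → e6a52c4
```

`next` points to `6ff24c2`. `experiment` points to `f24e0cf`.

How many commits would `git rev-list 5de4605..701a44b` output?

Reachable from 701a44b: {5de4605, 701a44b, c4b700f, d3c3477, e6a52c4, f598002, ffd619f}.
Reachable from 5de4605: {5de4605, c4b700f, d3c3477, f598002, ffd619f}.
In 701a44b's history but not 5de4605's: {701a44b, e6a52c4} — 2 commits.

2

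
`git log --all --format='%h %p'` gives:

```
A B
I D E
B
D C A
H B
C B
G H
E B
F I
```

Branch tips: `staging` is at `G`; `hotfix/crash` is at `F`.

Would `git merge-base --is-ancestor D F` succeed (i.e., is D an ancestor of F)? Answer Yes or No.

Yes

Ancestors of F (commits reachable by following parents): {A, B, C, D, E, F, I}.
D is in that set, so it is an ancestor of F.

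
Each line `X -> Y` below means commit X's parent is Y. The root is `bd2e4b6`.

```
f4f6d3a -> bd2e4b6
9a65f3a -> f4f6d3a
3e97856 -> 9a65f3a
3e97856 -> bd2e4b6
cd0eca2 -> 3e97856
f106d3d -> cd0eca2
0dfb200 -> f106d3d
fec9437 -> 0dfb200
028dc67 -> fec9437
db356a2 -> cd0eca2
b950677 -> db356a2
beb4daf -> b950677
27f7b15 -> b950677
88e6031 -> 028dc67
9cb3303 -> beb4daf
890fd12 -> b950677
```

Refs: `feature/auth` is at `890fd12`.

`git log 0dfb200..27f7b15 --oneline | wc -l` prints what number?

Reachable from 27f7b15: {27f7b15, 3e97856, 9a65f3a, b950677, bd2e4b6, cd0eca2, db356a2, f4f6d3a}.
Reachable from 0dfb200: {0dfb200, 3e97856, 9a65f3a, bd2e4b6, cd0eca2, f106d3d, f4f6d3a}.
In 27f7b15's history but not 0dfb200's: {27f7b15, b950677, db356a2} — 3 commits.

3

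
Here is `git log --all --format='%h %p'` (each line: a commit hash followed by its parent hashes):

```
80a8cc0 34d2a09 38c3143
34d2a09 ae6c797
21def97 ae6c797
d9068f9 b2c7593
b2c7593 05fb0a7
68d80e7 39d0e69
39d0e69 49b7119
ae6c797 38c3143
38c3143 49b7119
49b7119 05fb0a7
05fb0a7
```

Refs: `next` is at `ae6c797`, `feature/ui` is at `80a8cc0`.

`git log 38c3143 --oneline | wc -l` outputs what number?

3

Walking parent pointers from 38c3143: reachable set = {05fb0a7, 38c3143, 49b7119}.
That is 3 commits.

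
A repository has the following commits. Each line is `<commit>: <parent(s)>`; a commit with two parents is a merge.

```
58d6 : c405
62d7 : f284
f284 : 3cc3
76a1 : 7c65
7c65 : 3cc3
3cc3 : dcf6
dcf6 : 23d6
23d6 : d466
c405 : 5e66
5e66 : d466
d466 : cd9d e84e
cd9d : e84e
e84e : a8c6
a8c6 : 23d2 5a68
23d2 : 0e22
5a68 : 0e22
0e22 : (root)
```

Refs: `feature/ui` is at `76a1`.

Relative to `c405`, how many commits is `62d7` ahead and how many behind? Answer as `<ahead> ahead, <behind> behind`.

5 ahead, 2 behind

Reachable from 62d7: {0e22, 23d2, 23d6, 3cc3, 5a68, 62d7, a8c6, cd9d, d466, dcf6, e84e, f284}.
Reachable from c405: {0e22, 23d2, 5a68, 5e66, a8c6, c405, cd9d, d466, e84e}.
Only in 62d7's history (ahead): {23d6, 3cc3, 62d7, dcf6, f284} — 5.
Only in c405's history (behind): {5e66, c405} — 2.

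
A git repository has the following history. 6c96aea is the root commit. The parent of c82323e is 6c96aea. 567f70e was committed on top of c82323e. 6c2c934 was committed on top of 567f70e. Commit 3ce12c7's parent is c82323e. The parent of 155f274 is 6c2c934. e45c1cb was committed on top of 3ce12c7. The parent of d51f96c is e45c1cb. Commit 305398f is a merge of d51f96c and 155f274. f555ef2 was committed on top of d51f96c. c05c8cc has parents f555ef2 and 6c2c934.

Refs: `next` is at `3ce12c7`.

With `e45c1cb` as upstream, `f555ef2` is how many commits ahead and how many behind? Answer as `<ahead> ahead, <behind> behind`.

Reachable from f555ef2: {3ce12c7, 6c96aea, c82323e, d51f96c, e45c1cb, f555ef2}.
Reachable from e45c1cb: {3ce12c7, 6c96aea, c82323e, e45c1cb}.
Only in f555ef2's history (ahead): {d51f96c, f555ef2} — 2.
Only in e45c1cb's history (behind): {} — 0.

2 ahead, 0 behind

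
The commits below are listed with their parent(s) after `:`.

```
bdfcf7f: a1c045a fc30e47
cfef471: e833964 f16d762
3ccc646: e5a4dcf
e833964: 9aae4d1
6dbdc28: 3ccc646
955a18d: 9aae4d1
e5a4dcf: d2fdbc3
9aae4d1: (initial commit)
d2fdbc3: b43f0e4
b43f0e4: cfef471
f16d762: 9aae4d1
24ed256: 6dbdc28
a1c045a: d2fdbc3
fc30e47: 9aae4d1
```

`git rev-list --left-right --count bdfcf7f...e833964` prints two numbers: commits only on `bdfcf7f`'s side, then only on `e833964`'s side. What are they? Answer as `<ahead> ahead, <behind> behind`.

Reachable from bdfcf7f: {9aae4d1, a1c045a, b43f0e4, bdfcf7f, cfef471, d2fdbc3, e833964, f16d762, fc30e47}.
Reachable from e833964: {9aae4d1, e833964}.
Only in bdfcf7f's history (ahead): {a1c045a, b43f0e4, bdfcf7f, cfef471, d2fdbc3, f16d762, fc30e47} — 7.
Only in e833964's history (behind): {} — 0.

7 ahead, 0 behind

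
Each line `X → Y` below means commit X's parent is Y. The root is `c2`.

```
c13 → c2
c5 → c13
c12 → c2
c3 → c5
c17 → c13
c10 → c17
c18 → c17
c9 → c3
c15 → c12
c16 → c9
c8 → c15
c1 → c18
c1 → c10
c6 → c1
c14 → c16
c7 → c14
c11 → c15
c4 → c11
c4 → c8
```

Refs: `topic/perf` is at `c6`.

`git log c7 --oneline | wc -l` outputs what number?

Walking parent pointers from c7: reachable set = {c13, c14, c16, c2, c3, c5, c7, c9}.
That is 8 commits.

8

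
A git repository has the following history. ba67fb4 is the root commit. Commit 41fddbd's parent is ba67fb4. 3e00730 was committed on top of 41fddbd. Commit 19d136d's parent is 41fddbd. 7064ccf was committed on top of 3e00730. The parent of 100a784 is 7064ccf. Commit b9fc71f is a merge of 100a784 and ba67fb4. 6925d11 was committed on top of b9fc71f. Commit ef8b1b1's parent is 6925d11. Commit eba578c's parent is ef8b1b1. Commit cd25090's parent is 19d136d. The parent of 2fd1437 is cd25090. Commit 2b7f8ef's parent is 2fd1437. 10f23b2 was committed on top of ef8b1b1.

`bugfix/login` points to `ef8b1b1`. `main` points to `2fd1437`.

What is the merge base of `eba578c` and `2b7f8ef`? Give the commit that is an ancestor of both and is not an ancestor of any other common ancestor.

Ancestors of eba578c: {100a784, 3e00730, 41fddbd, 6925d11, 7064ccf, b9fc71f, ba67fb4, eba578c, ef8b1b1}.
Ancestors of 2b7f8ef: {19d136d, 2b7f8ef, 2fd1437, 41fddbd, ba67fb4, cd25090}.
Common ancestors: {41fddbd, ba67fb4}.
Among these, 41fddbd is not an ancestor of any other common ancestor — it is the merge base.

41fddbd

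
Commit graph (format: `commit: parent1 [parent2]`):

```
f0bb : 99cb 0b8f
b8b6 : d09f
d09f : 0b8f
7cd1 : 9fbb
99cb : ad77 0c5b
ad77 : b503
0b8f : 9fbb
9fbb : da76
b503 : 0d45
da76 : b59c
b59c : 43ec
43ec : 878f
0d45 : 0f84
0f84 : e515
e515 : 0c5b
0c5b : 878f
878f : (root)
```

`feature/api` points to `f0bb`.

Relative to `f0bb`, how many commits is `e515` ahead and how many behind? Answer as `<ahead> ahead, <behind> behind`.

0 ahead, 11 behind

Reachable from e515: {0c5b, 878f, e515}.
Reachable from f0bb: {0b8f, 0c5b, 0d45, 0f84, 43ec, 878f, 99cb, 9fbb, ad77, b503, b59c, da76, e515, f0bb}.
Only in e515's history (ahead): {} — 0.
Only in f0bb's history (behind): {0b8f, 0d45, 0f84, 43ec, 99cb, 9fbb, ad77, b503, b59c, da76, f0bb} — 11.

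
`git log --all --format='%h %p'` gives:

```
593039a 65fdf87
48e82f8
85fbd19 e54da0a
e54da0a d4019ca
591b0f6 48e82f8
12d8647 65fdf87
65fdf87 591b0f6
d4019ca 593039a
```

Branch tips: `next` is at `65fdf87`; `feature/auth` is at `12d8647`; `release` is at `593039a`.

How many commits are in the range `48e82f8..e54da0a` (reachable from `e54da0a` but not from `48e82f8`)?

5

Reachable from e54da0a: {48e82f8, 591b0f6, 593039a, 65fdf87, d4019ca, e54da0a}.
Reachable from 48e82f8: {48e82f8}.
In e54da0a's history but not 48e82f8's: {591b0f6, 593039a, 65fdf87, d4019ca, e54da0a} — 5 commits.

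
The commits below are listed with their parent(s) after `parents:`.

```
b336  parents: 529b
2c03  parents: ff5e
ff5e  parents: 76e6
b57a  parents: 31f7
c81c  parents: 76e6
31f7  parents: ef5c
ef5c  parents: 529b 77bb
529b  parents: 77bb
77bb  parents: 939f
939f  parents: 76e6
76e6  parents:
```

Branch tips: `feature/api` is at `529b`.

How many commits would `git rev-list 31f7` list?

6

Walking parent pointers from 31f7: reachable set = {31f7, 529b, 76e6, 77bb, 939f, ef5c}.
That is 6 commits.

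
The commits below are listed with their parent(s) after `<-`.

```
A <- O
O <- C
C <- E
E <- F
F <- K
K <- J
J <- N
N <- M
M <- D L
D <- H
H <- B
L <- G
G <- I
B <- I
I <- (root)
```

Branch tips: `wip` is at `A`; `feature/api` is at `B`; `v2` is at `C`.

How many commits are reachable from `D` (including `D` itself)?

4

Walking parent pointers from D: reachable set = {B, D, H, I}.
That is 4 commits.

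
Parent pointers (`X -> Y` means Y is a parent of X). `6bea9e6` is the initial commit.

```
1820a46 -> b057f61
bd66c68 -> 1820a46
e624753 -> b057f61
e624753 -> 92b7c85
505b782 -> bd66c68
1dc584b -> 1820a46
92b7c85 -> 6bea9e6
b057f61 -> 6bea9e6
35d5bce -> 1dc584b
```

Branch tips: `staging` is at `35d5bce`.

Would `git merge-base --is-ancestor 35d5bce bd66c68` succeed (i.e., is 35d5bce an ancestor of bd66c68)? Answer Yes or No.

Ancestors of bd66c68: {1820a46, 6bea9e6, b057f61, bd66c68}.
35d5bce is not in that set, so it is not an ancestor of bd66c68.

No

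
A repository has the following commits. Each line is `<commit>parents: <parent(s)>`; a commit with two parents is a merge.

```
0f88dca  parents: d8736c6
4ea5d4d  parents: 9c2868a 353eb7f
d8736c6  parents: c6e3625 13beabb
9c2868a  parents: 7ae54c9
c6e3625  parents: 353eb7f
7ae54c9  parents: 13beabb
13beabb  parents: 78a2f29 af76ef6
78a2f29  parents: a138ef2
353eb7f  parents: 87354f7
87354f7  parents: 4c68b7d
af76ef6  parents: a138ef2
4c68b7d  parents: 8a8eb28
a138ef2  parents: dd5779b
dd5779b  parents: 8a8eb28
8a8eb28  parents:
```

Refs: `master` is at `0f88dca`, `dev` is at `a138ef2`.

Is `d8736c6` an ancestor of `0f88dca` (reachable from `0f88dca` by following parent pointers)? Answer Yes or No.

Yes

Ancestors of 0f88dca (commits reachable by following parents): {0f88dca, 13beabb, 353eb7f, 4c68b7d, 78a2f29, 87354f7, 8a8eb28, a138ef2, af76ef6, c6e3625, d8736c6, dd5779b}.
d8736c6 is in that set, so it is an ancestor of 0f88dca.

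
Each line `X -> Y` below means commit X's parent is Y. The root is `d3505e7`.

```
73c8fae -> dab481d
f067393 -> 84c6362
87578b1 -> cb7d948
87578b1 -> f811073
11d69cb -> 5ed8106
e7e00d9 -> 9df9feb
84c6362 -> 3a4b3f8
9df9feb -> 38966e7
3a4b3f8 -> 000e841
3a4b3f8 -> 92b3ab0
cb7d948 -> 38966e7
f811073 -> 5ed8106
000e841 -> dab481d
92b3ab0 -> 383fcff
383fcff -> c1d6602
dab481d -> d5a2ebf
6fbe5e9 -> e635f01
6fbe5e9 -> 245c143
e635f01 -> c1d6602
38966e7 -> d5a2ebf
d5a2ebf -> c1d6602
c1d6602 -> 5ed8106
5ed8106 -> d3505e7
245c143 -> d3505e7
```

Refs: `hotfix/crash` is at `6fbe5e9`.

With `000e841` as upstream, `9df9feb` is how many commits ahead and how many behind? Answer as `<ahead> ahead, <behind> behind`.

Reachable from 9df9feb: {38966e7, 5ed8106, 9df9feb, c1d6602, d3505e7, d5a2ebf}.
Reachable from 000e841: {000e841, 5ed8106, c1d6602, d3505e7, d5a2ebf, dab481d}.
Only in 9df9feb's history (ahead): {38966e7, 9df9feb} — 2.
Only in 000e841's history (behind): {000e841, dab481d} — 2.

2 ahead, 2 behind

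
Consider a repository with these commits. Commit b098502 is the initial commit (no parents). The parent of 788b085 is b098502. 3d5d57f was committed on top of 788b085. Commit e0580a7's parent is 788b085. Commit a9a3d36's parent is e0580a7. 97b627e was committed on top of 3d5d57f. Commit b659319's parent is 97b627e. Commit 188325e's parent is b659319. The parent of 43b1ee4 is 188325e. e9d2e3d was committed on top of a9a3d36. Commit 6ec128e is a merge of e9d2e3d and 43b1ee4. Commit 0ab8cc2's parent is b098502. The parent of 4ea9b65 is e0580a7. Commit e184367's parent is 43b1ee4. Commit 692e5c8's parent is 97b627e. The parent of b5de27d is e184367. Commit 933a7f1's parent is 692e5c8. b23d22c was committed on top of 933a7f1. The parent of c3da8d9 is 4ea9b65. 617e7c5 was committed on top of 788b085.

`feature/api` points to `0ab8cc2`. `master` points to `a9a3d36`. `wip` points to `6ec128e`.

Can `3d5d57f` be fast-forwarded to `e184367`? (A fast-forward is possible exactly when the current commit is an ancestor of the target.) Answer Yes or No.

A fast-forward from 3d5d57f to e184367 is possible iff 3d5d57f is an ancestor of e184367.
Ancestors of e184367: {188325e, 3d5d57f, 43b1ee4, 788b085, 97b627e, b098502, b659319, e184367}.
3d5d57f is among them, so fast-forward is possible.

Yes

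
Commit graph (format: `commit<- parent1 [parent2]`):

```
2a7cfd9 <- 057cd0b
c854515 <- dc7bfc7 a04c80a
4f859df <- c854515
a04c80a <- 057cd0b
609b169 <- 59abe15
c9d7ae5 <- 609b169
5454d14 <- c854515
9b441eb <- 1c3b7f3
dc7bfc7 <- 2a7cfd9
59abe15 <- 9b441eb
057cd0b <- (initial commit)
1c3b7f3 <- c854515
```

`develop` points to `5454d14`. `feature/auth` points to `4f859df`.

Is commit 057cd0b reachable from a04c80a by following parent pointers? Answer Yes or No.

Yes

Ancestors of a04c80a (commits reachable by following parents): {057cd0b, a04c80a}.
057cd0b is in that set, so it is an ancestor of a04c80a.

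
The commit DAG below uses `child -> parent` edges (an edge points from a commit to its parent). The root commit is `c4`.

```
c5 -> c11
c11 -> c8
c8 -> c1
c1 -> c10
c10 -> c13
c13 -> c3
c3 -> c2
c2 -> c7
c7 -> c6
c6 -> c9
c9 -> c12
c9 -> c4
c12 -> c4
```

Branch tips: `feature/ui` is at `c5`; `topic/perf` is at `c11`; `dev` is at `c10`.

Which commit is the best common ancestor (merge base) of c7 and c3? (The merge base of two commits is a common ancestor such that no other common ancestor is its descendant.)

c7

Ancestors of c7: {c12, c4, c6, c7, c9}.
Ancestors of c3: {c12, c2, c3, c4, c6, c7, c9}.
Common ancestors: {c12, c4, c6, c7, c9}.
Among these, c7 is not an ancestor of any other common ancestor — it is the merge base.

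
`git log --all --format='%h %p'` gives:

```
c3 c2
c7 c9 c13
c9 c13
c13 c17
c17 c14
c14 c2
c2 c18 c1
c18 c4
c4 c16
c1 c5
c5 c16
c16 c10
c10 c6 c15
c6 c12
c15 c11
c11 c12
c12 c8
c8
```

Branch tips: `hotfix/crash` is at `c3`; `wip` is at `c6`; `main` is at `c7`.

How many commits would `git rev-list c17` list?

Walking parent pointers from c17: reachable set = {c1, c10, c11, c12, c14, c15, c16, c17, c18, c2, c4, c5, c6, c8}.
That is 14 commits.

14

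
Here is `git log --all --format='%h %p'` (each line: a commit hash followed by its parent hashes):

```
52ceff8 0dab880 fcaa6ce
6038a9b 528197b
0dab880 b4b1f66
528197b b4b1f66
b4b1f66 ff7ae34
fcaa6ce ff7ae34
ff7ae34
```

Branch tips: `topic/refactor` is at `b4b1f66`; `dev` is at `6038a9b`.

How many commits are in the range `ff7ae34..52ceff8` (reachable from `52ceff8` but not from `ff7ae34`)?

4

Reachable from 52ceff8: {0dab880, 52ceff8, b4b1f66, fcaa6ce, ff7ae34}.
Reachable from ff7ae34: {ff7ae34}.
In 52ceff8's history but not ff7ae34's: {0dab880, 52ceff8, b4b1f66, fcaa6ce} — 4 commits.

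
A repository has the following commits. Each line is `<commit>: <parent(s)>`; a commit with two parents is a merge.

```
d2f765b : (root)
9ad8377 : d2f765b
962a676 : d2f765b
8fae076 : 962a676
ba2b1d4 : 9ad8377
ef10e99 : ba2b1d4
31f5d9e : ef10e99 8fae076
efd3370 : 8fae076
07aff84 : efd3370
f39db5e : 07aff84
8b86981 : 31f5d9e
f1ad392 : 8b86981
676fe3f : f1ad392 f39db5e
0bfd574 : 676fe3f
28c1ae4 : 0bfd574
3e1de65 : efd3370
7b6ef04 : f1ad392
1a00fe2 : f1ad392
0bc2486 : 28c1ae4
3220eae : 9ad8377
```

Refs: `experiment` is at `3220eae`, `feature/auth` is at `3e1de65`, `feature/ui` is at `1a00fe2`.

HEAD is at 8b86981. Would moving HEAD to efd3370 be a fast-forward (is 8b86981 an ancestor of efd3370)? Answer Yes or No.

A fast-forward from 8b86981 to efd3370 is possible iff 8b86981 is an ancestor of efd3370.
Ancestors of efd3370: {8fae076, 962a676, d2f765b, efd3370}.
8b86981 is not among them, so fast-forward is not possible.

No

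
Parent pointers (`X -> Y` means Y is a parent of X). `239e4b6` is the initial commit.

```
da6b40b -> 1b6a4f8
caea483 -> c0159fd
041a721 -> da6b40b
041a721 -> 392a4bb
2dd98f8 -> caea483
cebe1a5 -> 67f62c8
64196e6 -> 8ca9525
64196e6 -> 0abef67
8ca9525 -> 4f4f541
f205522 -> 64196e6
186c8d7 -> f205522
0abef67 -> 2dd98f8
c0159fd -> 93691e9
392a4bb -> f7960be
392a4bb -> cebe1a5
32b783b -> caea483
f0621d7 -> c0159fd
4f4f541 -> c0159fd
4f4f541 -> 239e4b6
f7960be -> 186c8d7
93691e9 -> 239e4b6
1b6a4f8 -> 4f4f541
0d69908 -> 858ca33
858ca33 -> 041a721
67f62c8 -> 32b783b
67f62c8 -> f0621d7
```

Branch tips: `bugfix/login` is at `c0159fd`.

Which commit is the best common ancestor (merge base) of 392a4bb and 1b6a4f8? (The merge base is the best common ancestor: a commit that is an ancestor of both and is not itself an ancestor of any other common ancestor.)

Ancestors of 392a4bb: {0abef67, 186c8d7, 239e4b6, 2dd98f8, 32b783b, 392a4bb, 4f4f541, 64196e6, 67f62c8, 8ca9525, 93691e9, c0159fd, caea483, cebe1a5, f0621d7, f205522, f7960be}.
Ancestors of 1b6a4f8: {1b6a4f8, 239e4b6, 4f4f541, 93691e9, c0159fd}.
Common ancestors: {239e4b6, 4f4f541, 93691e9, c0159fd}.
Among these, 4f4f541 is not an ancestor of any other common ancestor — it is the merge base.

4f4f541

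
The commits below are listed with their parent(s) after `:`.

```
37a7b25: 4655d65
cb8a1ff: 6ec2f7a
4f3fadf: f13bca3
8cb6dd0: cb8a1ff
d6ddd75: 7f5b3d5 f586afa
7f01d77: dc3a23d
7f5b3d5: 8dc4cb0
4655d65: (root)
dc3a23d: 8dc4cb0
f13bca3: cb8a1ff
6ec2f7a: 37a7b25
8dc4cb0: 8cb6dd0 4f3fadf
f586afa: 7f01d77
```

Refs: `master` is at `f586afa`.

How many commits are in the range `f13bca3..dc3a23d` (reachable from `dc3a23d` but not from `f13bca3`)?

Reachable from dc3a23d: {37a7b25, 4655d65, 4f3fadf, 6ec2f7a, 8cb6dd0, 8dc4cb0, cb8a1ff, dc3a23d, f13bca3}.
Reachable from f13bca3: {37a7b25, 4655d65, 6ec2f7a, cb8a1ff, f13bca3}.
In dc3a23d's history but not f13bca3's: {4f3fadf, 8cb6dd0, 8dc4cb0, dc3a23d} — 4 commits.

4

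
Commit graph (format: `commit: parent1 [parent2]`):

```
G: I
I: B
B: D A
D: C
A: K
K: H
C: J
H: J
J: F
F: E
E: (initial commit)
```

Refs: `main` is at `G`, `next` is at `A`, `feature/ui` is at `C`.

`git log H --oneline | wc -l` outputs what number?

4

Walking parent pointers from H: reachable set = {E, F, H, J}.
That is 4 commits.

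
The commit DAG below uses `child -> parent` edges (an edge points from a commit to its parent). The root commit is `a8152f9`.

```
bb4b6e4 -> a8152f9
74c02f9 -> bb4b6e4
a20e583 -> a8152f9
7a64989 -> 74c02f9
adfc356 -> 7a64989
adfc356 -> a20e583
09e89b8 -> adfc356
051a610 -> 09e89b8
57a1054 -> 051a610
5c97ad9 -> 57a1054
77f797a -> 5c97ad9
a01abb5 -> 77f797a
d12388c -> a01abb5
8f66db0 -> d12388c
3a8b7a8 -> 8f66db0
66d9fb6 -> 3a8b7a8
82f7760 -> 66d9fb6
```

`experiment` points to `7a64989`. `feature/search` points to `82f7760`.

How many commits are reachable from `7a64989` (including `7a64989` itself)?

Walking parent pointers from 7a64989: reachable set = {74c02f9, 7a64989, a8152f9, bb4b6e4}.
That is 4 commits.

4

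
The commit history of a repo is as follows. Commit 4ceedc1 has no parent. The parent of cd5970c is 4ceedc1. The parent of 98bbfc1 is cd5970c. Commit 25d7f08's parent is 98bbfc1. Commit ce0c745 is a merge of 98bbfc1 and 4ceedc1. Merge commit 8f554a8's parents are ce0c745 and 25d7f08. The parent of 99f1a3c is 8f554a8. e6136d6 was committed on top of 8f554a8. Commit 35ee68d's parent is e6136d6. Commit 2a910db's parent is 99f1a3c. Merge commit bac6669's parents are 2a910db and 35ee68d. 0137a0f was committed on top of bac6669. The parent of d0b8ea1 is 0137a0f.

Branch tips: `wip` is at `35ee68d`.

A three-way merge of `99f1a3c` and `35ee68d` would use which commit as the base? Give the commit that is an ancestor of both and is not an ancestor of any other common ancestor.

8f554a8

Ancestors of 99f1a3c: {25d7f08, 4ceedc1, 8f554a8, 98bbfc1, 99f1a3c, cd5970c, ce0c745}.
Ancestors of 35ee68d: {25d7f08, 35ee68d, 4ceedc1, 8f554a8, 98bbfc1, cd5970c, ce0c745, e6136d6}.
Common ancestors: {25d7f08, 4ceedc1, 8f554a8, 98bbfc1, cd5970c, ce0c745}.
Among these, 8f554a8 is not an ancestor of any other common ancestor — it is the merge base.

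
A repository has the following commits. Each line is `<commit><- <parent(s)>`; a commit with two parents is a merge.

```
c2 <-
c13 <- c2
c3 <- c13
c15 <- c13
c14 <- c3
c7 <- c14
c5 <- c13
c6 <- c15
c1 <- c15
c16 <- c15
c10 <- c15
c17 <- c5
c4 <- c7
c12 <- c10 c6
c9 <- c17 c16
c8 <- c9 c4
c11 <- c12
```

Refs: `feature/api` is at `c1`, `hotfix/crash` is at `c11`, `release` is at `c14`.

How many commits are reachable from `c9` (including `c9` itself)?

7

Walking parent pointers from c9: reachable set = {c13, c15, c16, c17, c2, c5, c9}.
That is 7 commits.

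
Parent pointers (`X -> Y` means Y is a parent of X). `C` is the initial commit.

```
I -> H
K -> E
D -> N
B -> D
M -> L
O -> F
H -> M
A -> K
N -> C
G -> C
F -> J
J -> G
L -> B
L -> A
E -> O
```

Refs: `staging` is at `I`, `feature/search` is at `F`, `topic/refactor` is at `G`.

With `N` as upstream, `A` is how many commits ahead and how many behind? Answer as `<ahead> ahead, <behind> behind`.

Reachable from A: {A, C, E, F, G, J, K, O}.
Reachable from N: {C, N}.
Only in A's history (ahead): {A, E, F, G, J, K, O} — 7.
Only in N's history (behind): {N} — 1.

7 ahead, 1 behind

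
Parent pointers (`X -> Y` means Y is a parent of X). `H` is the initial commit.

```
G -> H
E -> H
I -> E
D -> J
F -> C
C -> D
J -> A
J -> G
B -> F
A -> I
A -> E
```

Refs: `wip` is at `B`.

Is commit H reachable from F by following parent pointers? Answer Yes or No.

Ancestors of F (commits reachable by following parents): {A, C, D, E, F, G, H, I, J}.
H is in that set, so it is an ancestor of F.

Yes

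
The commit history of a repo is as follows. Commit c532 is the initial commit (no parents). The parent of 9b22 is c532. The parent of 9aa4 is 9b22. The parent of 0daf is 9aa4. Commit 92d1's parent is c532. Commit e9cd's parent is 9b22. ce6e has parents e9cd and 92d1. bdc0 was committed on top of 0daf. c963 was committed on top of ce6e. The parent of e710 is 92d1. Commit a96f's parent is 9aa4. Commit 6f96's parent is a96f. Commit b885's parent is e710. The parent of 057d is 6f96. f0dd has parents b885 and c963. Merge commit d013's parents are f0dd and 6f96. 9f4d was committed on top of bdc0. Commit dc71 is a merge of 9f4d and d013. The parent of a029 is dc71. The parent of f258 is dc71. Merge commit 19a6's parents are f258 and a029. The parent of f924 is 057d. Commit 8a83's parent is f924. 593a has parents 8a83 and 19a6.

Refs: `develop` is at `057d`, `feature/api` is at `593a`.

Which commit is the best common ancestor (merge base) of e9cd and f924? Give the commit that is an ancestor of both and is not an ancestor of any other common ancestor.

9b22

Ancestors of e9cd: {9b22, c532, e9cd}.
Ancestors of f924: {057d, 6f96, 9aa4, 9b22, a96f, c532, f924}.
Common ancestors: {9b22, c532}.
Among these, 9b22 is not an ancestor of any other common ancestor — it is the merge base.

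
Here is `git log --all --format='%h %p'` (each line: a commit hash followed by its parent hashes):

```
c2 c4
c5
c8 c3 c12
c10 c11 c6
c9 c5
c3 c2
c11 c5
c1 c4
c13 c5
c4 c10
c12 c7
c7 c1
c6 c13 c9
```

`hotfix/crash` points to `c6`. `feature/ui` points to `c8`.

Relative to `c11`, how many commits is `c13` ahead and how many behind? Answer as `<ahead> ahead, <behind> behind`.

1 ahead, 1 behind

Reachable from c13: {c13, c5}.
Reachable from c11: {c11, c5}.
Only in c13's history (ahead): {c13} — 1.
Only in c11's history (behind): {c11} — 1.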